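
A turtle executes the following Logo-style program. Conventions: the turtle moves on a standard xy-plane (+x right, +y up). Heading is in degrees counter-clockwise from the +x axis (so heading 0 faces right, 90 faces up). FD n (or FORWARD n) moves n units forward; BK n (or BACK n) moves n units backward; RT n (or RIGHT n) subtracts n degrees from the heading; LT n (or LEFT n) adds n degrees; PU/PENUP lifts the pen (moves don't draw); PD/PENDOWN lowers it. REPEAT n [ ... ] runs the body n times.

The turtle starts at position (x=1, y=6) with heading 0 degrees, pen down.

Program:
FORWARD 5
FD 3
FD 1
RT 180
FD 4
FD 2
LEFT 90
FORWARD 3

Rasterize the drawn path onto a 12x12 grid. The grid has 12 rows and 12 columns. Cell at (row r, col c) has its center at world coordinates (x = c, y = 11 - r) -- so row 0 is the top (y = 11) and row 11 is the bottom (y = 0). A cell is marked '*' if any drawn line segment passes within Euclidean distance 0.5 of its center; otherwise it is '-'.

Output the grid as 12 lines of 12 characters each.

Answer: ------------
------------
------------
------------
------------
-**********-
----*-------
----*-------
----*-------
------------
------------
------------

Derivation:
Segment 0: (1,6) -> (6,6)
Segment 1: (6,6) -> (9,6)
Segment 2: (9,6) -> (10,6)
Segment 3: (10,6) -> (6,6)
Segment 4: (6,6) -> (4,6)
Segment 5: (4,6) -> (4,3)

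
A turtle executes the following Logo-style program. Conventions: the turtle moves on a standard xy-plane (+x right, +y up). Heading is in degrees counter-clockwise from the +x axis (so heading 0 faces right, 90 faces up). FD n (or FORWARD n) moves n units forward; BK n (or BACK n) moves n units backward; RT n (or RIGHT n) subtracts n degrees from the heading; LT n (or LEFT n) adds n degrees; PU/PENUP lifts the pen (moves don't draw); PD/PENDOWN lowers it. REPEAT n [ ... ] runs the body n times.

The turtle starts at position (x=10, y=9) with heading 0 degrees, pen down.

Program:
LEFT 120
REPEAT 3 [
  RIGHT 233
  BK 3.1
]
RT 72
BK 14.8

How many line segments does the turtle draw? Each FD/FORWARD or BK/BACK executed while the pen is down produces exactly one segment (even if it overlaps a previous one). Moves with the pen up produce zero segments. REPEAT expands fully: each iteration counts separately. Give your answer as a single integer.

Answer: 4

Derivation:
Executing turtle program step by step:
Start: pos=(10,9), heading=0, pen down
LT 120: heading 0 -> 120
REPEAT 3 [
  -- iteration 1/3 --
  RT 233: heading 120 -> 247
  BK 3.1: (10,9) -> (11.211,11.854) [heading=247, draw]
  -- iteration 2/3 --
  RT 233: heading 247 -> 14
  BK 3.1: (11.211,11.854) -> (8.203,11.104) [heading=14, draw]
  -- iteration 3/3 --
  RT 233: heading 14 -> 141
  BK 3.1: (8.203,11.104) -> (10.613,9.153) [heading=141, draw]
]
RT 72: heading 141 -> 69
BK 14.8: (10.613,9.153) -> (5.309,-4.664) [heading=69, draw]
Final: pos=(5.309,-4.664), heading=69, 4 segment(s) drawn
Segments drawn: 4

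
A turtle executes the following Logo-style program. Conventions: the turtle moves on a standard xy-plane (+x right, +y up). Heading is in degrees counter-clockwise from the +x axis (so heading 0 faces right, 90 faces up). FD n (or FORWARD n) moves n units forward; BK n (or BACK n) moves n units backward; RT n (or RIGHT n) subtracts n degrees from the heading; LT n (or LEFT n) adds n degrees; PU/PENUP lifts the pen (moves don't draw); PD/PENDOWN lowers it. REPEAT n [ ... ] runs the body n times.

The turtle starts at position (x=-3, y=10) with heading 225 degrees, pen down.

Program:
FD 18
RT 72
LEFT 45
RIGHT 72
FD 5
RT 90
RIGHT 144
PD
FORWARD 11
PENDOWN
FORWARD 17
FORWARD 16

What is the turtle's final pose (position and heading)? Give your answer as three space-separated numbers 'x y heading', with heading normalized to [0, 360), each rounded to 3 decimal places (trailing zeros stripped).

Executing turtle program step by step:
Start: pos=(-3,10), heading=225, pen down
FD 18: (-3,10) -> (-15.728,-2.728) [heading=225, draw]
RT 72: heading 225 -> 153
LT 45: heading 153 -> 198
RT 72: heading 198 -> 126
FD 5: (-15.728,-2.728) -> (-18.667,1.317) [heading=126, draw]
RT 90: heading 126 -> 36
RT 144: heading 36 -> 252
PD: pen down
FD 11: (-18.667,1.317) -> (-22.066,-9.144) [heading=252, draw]
PD: pen down
FD 17: (-22.066,-9.144) -> (-27.319,-25.312) [heading=252, draw]
FD 16: (-27.319,-25.312) -> (-32.264,-40.529) [heading=252, draw]
Final: pos=(-32.264,-40.529), heading=252, 5 segment(s) drawn

Answer: -32.264 -40.529 252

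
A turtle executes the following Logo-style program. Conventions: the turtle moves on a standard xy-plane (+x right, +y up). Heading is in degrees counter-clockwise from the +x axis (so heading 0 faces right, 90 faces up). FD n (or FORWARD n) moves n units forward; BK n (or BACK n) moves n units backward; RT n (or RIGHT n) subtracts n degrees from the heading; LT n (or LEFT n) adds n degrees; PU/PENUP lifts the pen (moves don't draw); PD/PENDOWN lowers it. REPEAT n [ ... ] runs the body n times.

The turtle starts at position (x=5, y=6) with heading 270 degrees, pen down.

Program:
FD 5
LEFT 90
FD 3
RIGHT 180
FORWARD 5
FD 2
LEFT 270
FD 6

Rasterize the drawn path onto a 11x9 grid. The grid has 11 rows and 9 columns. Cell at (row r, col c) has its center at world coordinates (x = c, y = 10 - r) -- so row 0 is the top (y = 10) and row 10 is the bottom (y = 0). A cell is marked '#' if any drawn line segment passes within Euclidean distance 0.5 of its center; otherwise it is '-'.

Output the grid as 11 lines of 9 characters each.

Answer: ---------
---------
---------
-#-------
-#---#---
-#---#---
-#---#---
-#---#---
-#---#---
-########
---------

Derivation:
Segment 0: (5,6) -> (5,1)
Segment 1: (5,1) -> (8,1)
Segment 2: (8,1) -> (3,1)
Segment 3: (3,1) -> (1,1)
Segment 4: (1,1) -> (1,7)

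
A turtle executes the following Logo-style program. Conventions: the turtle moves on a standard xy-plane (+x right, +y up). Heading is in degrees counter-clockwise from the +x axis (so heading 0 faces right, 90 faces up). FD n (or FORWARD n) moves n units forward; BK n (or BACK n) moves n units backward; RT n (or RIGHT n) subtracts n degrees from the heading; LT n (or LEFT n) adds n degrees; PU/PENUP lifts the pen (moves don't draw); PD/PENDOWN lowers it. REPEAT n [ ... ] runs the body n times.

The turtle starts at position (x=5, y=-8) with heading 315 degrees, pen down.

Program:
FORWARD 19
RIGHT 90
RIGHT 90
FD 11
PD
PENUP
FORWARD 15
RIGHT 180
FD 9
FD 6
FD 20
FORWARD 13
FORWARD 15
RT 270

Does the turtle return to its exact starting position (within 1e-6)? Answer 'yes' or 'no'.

Executing turtle program step by step:
Start: pos=(5,-8), heading=315, pen down
FD 19: (5,-8) -> (18.435,-21.435) [heading=315, draw]
RT 90: heading 315 -> 225
RT 90: heading 225 -> 135
FD 11: (18.435,-21.435) -> (10.657,-13.657) [heading=135, draw]
PD: pen down
PU: pen up
FD 15: (10.657,-13.657) -> (0.05,-3.05) [heading=135, move]
RT 180: heading 135 -> 315
FD 9: (0.05,-3.05) -> (6.414,-9.414) [heading=315, move]
FD 6: (6.414,-9.414) -> (10.657,-13.657) [heading=315, move]
FD 20: (10.657,-13.657) -> (24.799,-27.799) [heading=315, move]
FD 13: (24.799,-27.799) -> (33.991,-36.991) [heading=315, move]
FD 15: (33.991,-36.991) -> (44.598,-47.598) [heading=315, move]
RT 270: heading 315 -> 45
Final: pos=(44.598,-47.598), heading=45, 2 segment(s) drawn

Start position: (5, -8)
Final position: (44.598, -47.598)
Distance = 56; >= 1e-6 -> NOT closed

Answer: no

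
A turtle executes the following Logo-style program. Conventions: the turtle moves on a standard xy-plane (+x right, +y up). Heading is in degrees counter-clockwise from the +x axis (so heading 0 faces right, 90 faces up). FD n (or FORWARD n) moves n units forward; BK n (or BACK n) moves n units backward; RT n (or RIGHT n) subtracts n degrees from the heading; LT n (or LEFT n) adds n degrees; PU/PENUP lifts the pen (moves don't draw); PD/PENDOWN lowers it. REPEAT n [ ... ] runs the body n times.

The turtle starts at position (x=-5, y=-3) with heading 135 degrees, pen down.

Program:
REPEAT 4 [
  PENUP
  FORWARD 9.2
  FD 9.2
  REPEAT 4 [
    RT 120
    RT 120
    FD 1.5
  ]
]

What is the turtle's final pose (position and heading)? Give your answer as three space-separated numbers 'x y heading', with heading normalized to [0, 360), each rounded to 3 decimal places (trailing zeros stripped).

Executing turtle program step by step:
Start: pos=(-5,-3), heading=135, pen down
REPEAT 4 [
  -- iteration 1/4 --
  PU: pen up
  FD 9.2: (-5,-3) -> (-11.505,3.505) [heading=135, move]
  FD 9.2: (-11.505,3.505) -> (-18.011,10.011) [heading=135, move]
  REPEAT 4 [
    -- iteration 1/4 --
    RT 120: heading 135 -> 15
    RT 120: heading 15 -> 255
    FD 1.5: (-18.011,10.011) -> (-18.399,8.562) [heading=255, move]
    -- iteration 2/4 --
    RT 120: heading 255 -> 135
    RT 120: heading 135 -> 15
    FD 1.5: (-18.399,8.562) -> (-16.95,8.95) [heading=15, move]
    -- iteration 3/4 --
    RT 120: heading 15 -> 255
    RT 120: heading 255 -> 135
    FD 1.5: (-16.95,8.95) -> (-18.011,10.011) [heading=135, move]
    -- iteration 4/4 --
    RT 120: heading 135 -> 15
    RT 120: heading 15 -> 255
    FD 1.5: (-18.011,10.011) -> (-18.399,8.562) [heading=255, move]
  ]
  -- iteration 2/4 --
  PU: pen up
  FD 9.2: (-18.399,8.562) -> (-20.78,-0.325) [heading=255, move]
  FD 9.2: (-20.78,-0.325) -> (-23.161,-9.211) [heading=255, move]
  REPEAT 4 [
    -- iteration 1/4 --
    RT 120: heading 255 -> 135
    RT 120: heading 135 -> 15
    FD 1.5: (-23.161,-9.211) -> (-21.712,-8.823) [heading=15, move]
    -- iteration 2/4 --
    RT 120: heading 15 -> 255
    RT 120: heading 255 -> 135
    FD 1.5: (-21.712,-8.823) -> (-22.773,-7.762) [heading=135, move]
    -- iteration 3/4 --
    RT 120: heading 135 -> 15
    RT 120: heading 15 -> 255
    FD 1.5: (-22.773,-7.762) -> (-23.161,-9.211) [heading=255, move]
    -- iteration 4/4 --
    RT 120: heading 255 -> 135
    RT 120: heading 135 -> 15
    FD 1.5: (-23.161,-9.211) -> (-21.712,-8.823) [heading=15, move]
  ]
  -- iteration 3/4 --
  PU: pen up
  FD 9.2: (-21.712,-8.823) -> (-12.826,-6.442) [heading=15, move]
  FD 9.2: (-12.826,-6.442) -> (-3.939,-4.061) [heading=15, move]
  REPEAT 4 [
    -- iteration 1/4 --
    RT 120: heading 15 -> 255
    RT 120: heading 255 -> 135
    FD 1.5: (-3.939,-4.061) -> (-5,-3) [heading=135, move]
    -- iteration 2/4 --
    RT 120: heading 135 -> 15
    RT 120: heading 15 -> 255
    FD 1.5: (-5,-3) -> (-5.388,-4.449) [heading=255, move]
    -- iteration 3/4 --
    RT 120: heading 255 -> 135
    RT 120: heading 135 -> 15
    FD 1.5: (-5.388,-4.449) -> (-3.939,-4.061) [heading=15, move]
    -- iteration 4/4 --
    RT 120: heading 15 -> 255
    RT 120: heading 255 -> 135
    FD 1.5: (-3.939,-4.061) -> (-5,-3) [heading=135, move]
  ]
  -- iteration 4/4 --
  PU: pen up
  FD 9.2: (-5,-3) -> (-11.505,3.505) [heading=135, move]
  FD 9.2: (-11.505,3.505) -> (-18.011,10.011) [heading=135, move]
  REPEAT 4 [
    -- iteration 1/4 --
    RT 120: heading 135 -> 15
    RT 120: heading 15 -> 255
    FD 1.5: (-18.011,10.011) -> (-18.399,8.562) [heading=255, move]
    -- iteration 2/4 --
    RT 120: heading 255 -> 135
    RT 120: heading 135 -> 15
    FD 1.5: (-18.399,8.562) -> (-16.95,8.95) [heading=15, move]
    -- iteration 3/4 --
    RT 120: heading 15 -> 255
    RT 120: heading 255 -> 135
    FD 1.5: (-16.95,8.95) -> (-18.011,10.011) [heading=135, move]
    -- iteration 4/4 --
    RT 120: heading 135 -> 15
    RT 120: heading 15 -> 255
    FD 1.5: (-18.011,10.011) -> (-18.399,8.562) [heading=255, move]
  ]
]
Final: pos=(-18.399,8.562), heading=255, 0 segment(s) drawn

Answer: -18.399 8.562 255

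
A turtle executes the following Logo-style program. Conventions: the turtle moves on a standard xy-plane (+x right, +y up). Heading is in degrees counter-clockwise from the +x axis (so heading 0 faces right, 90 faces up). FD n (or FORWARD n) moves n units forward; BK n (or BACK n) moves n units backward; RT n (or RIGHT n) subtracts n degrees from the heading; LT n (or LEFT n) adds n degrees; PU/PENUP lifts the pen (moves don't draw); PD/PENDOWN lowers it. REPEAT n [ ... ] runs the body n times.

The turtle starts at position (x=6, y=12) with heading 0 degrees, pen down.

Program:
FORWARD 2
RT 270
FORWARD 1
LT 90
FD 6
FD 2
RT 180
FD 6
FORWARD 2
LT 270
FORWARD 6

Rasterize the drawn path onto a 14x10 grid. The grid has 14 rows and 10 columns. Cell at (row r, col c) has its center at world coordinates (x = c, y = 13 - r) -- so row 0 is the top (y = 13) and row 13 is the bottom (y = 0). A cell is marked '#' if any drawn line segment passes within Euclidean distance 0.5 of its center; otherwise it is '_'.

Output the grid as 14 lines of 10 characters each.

Segment 0: (6,12) -> (8,12)
Segment 1: (8,12) -> (8,13)
Segment 2: (8,13) -> (2,13)
Segment 3: (2,13) -> (0,13)
Segment 4: (0,13) -> (6,13)
Segment 5: (6,13) -> (8,13)
Segment 6: (8,13) -> (8,7)

Answer: #########_
______###_
________#_
________#_
________#_
________#_
________#_
__________
__________
__________
__________
__________
__________
__________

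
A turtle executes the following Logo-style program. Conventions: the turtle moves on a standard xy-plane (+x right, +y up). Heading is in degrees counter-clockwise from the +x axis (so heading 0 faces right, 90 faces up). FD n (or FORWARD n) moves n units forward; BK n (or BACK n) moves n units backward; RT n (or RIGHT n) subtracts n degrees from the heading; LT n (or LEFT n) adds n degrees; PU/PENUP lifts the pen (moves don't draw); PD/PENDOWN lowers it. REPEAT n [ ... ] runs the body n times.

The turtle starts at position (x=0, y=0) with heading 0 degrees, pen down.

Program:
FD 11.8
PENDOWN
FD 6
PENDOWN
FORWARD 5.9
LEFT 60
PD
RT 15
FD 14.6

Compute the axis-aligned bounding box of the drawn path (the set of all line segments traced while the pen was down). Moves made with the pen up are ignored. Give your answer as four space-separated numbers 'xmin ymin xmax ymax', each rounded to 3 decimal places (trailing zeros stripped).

Executing turtle program step by step:
Start: pos=(0,0), heading=0, pen down
FD 11.8: (0,0) -> (11.8,0) [heading=0, draw]
PD: pen down
FD 6: (11.8,0) -> (17.8,0) [heading=0, draw]
PD: pen down
FD 5.9: (17.8,0) -> (23.7,0) [heading=0, draw]
LT 60: heading 0 -> 60
PD: pen down
RT 15: heading 60 -> 45
FD 14.6: (23.7,0) -> (34.024,10.324) [heading=45, draw]
Final: pos=(34.024,10.324), heading=45, 4 segment(s) drawn

Segment endpoints: x in {0, 11.8, 17.8, 23.7, 34.024}, y in {0, 10.324}
xmin=0, ymin=0, xmax=34.024, ymax=10.324

Answer: 0 0 34.024 10.324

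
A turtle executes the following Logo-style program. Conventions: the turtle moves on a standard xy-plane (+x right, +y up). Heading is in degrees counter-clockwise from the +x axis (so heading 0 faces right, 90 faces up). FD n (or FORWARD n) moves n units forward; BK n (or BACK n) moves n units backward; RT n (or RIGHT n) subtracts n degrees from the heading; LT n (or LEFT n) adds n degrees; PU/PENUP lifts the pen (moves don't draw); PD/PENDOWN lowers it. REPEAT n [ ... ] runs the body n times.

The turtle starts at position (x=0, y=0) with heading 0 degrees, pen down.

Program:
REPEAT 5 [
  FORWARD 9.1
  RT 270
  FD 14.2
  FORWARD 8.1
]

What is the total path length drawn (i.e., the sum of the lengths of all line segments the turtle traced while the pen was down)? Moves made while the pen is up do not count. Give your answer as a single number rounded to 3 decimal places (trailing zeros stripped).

Executing turtle program step by step:
Start: pos=(0,0), heading=0, pen down
REPEAT 5 [
  -- iteration 1/5 --
  FD 9.1: (0,0) -> (9.1,0) [heading=0, draw]
  RT 270: heading 0 -> 90
  FD 14.2: (9.1,0) -> (9.1,14.2) [heading=90, draw]
  FD 8.1: (9.1,14.2) -> (9.1,22.3) [heading=90, draw]
  -- iteration 2/5 --
  FD 9.1: (9.1,22.3) -> (9.1,31.4) [heading=90, draw]
  RT 270: heading 90 -> 180
  FD 14.2: (9.1,31.4) -> (-5.1,31.4) [heading=180, draw]
  FD 8.1: (-5.1,31.4) -> (-13.2,31.4) [heading=180, draw]
  -- iteration 3/5 --
  FD 9.1: (-13.2,31.4) -> (-22.3,31.4) [heading=180, draw]
  RT 270: heading 180 -> 270
  FD 14.2: (-22.3,31.4) -> (-22.3,17.2) [heading=270, draw]
  FD 8.1: (-22.3,17.2) -> (-22.3,9.1) [heading=270, draw]
  -- iteration 4/5 --
  FD 9.1: (-22.3,9.1) -> (-22.3,0) [heading=270, draw]
  RT 270: heading 270 -> 0
  FD 14.2: (-22.3,0) -> (-8.1,0) [heading=0, draw]
  FD 8.1: (-8.1,0) -> (0,0) [heading=0, draw]
  -- iteration 5/5 --
  FD 9.1: (0,0) -> (9.1,0) [heading=0, draw]
  RT 270: heading 0 -> 90
  FD 14.2: (9.1,0) -> (9.1,14.2) [heading=90, draw]
  FD 8.1: (9.1,14.2) -> (9.1,22.3) [heading=90, draw]
]
Final: pos=(9.1,22.3), heading=90, 15 segment(s) drawn

Segment lengths:
  seg 1: (0,0) -> (9.1,0), length = 9.1
  seg 2: (9.1,0) -> (9.1,14.2), length = 14.2
  seg 3: (9.1,14.2) -> (9.1,22.3), length = 8.1
  seg 4: (9.1,22.3) -> (9.1,31.4), length = 9.1
  seg 5: (9.1,31.4) -> (-5.1,31.4), length = 14.2
  seg 6: (-5.1,31.4) -> (-13.2,31.4), length = 8.1
  seg 7: (-13.2,31.4) -> (-22.3,31.4), length = 9.1
  seg 8: (-22.3,31.4) -> (-22.3,17.2), length = 14.2
  seg 9: (-22.3,17.2) -> (-22.3,9.1), length = 8.1
  seg 10: (-22.3,9.1) -> (-22.3,0), length = 9.1
  seg 11: (-22.3,0) -> (-8.1,0), length = 14.2
  seg 12: (-8.1,0) -> (0,0), length = 8.1
  seg 13: (0,0) -> (9.1,0), length = 9.1
  seg 14: (9.1,0) -> (9.1,14.2), length = 14.2
  seg 15: (9.1,14.2) -> (9.1,22.3), length = 8.1
Total = 157

Answer: 157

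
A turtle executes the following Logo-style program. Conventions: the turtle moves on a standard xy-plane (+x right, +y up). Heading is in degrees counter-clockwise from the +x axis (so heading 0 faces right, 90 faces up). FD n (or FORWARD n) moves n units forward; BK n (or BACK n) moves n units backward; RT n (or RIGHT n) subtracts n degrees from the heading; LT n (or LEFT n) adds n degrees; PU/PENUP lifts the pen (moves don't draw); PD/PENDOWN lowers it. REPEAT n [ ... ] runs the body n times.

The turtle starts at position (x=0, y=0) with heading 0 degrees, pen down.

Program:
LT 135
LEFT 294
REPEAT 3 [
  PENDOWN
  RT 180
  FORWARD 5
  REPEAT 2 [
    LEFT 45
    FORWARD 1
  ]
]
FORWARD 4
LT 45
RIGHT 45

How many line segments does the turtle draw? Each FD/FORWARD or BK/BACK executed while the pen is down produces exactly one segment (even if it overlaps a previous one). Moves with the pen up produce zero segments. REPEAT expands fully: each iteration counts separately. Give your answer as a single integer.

Executing turtle program step by step:
Start: pos=(0,0), heading=0, pen down
LT 135: heading 0 -> 135
LT 294: heading 135 -> 69
REPEAT 3 [
  -- iteration 1/3 --
  PD: pen down
  RT 180: heading 69 -> 249
  FD 5: (0,0) -> (-1.792,-4.668) [heading=249, draw]
  REPEAT 2 [
    -- iteration 1/2 --
    LT 45: heading 249 -> 294
    FD 1: (-1.792,-4.668) -> (-1.385,-5.581) [heading=294, draw]
    -- iteration 2/2 --
    LT 45: heading 294 -> 339
    FD 1: (-1.385,-5.581) -> (-0.452,-5.94) [heading=339, draw]
  ]
  -- iteration 2/3 --
  PD: pen down
  RT 180: heading 339 -> 159
  FD 5: (-0.452,-5.94) -> (-5.119,-4.148) [heading=159, draw]
  REPEAT 2 [
    -- iteration 1/2 --
    LT 45: heading 159 -> 204
    FD 1: (-5.119,-4.148) -> (-6.033,-4.555) [heading=204, draw]
    -- iteration 2/2 --
    LT 45: heading 204 -> 249
    FD 1: (-6.033,-4.555) -> (-6.391,-5.488) [heading=249, draw]
  ]
  -- iteration 3/3 --
  PD: pen down
  RT 180: heading 249 -> 69
  FD 5: (-6.391,-5.488) -> (-4.599,-0.82) [heading=69, draw]
  REPEAT 2 [
    -- iteration 1/2 --
    LT 45: heading 69 -> 114
    FD 1: (-4.599,-0.82) -> (-5.006,0.093) [heading=114, draw]
    -- iteration 2/2 --
    LT 45: heading 114 -> 159
    FD 1: (-5.006,0.093) -> (-5.94,0.452) [heading=159, draw]
  ]
]
FD 4: (-5.94,0.452) -> (-9.674,1.885) [heading=159, draw]
LT 45: heading 159 -> 204
RT 45: heading 204 -> 159
Final: pos=(-9.674,1.885), heading=159, 10 segment(s) drawn
Segments drawn: 10

Answer: 10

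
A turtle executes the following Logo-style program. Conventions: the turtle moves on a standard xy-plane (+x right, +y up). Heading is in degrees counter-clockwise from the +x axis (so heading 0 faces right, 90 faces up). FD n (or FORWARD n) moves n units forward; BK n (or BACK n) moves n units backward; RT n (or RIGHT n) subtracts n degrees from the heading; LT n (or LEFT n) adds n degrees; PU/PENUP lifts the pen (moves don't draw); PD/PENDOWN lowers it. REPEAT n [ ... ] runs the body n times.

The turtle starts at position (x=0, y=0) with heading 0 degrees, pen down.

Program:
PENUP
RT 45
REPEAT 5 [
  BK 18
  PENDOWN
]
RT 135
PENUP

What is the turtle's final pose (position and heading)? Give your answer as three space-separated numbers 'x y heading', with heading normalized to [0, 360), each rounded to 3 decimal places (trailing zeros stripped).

Answer: -63.64 63.64 180

Derivation:
Executing turtle program step by step:
Start: pos=(0,0), heading=0, pen down
PU: pen up
RT 45: heading 0 -> 315
REPEAT 5 [
  -- iteration 1/5 --
  BK 18: (0,0) -> (-12.728,12.728) [heading=315, move]
  PD: pen down
  -- iteration 2/5 --
  BK 18: (-12.728,12.728) -> (-25.456,25.456) [heading=315, draw]
  PD: pen down
  -- iteration 3/5 --
  BK 18: (-25.456,25.456) -> (-38.184,38.184) [heading=315, draw]
  PD: pen down
  -- iteration 4/5 --
  BK 18: (-38.184,38.184) -> (-50.912,50.912) [heading=315, draw]
  PD: pen down
  -- iteration 5/5 --
  BK 18: (-50.912,50.912) -> (-63.64,63.64) [heading=315, draw]
  PD: pen down
]
RT 135: heading 315 -> 180
PU: pen up
Final: pos=(-63.64,63.64), heading=180, 4 segment(s) drawn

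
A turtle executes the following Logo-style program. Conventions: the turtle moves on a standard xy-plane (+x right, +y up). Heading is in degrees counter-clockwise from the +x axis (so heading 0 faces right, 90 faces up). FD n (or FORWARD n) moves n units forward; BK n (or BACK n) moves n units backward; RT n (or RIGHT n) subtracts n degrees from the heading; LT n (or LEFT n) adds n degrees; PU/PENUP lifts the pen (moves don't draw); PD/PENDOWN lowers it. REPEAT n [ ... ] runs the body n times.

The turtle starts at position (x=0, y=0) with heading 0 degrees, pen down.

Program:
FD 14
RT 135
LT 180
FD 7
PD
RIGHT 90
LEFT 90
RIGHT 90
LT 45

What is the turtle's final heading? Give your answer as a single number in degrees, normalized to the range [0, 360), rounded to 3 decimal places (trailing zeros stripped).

Answer: 0

Derivation:
Executing turtle program step by step:
Start: pos=(0,0), heading=0, pen down
FD 14: (0,0) -> (14,0) [heading=0, draw]
RT 135: heading 0 -> 225
LT 180: heading 225 -> 45
FD 7: (14,0) -> (18.95,4.95) [heading=45, draw]
PD: pen down
RT 90: heading 45 -> 315
LT 90: heading 315 -> 45
RT 90: heading 45 -> 315
LT 45: heading 315 -> 0
Final: pos=(18.95,4.95), heading=0, 2 segment(s) drawn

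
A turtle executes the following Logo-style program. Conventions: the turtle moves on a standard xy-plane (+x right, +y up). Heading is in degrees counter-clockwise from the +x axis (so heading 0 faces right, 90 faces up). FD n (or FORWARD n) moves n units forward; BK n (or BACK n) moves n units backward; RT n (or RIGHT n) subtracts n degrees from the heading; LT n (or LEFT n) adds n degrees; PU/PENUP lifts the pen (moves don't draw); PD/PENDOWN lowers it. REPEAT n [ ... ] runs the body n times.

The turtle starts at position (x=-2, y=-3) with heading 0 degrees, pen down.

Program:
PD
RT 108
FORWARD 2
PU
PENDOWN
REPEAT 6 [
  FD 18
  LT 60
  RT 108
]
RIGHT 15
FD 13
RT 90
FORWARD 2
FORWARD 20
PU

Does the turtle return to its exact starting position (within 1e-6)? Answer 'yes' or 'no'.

Answer: no

Derivation:
Executing turtle program step by step:
Start: pos=(-2,-3), heading=0, pen down
PD: pen down
RT 108: heading 0 -> 252
FD 2: (-2,-3) -> (-2.618,-4.902) [heading=252, draw]
PU: pen up
PD: pen down
REPEAT 6 [
  -- iteration 1/6 --
  FD 18: (-2.618,-4.902) -> (-8.18,-22.021) [heading=252, draw]
  LT 60: heading 252 -> 312
  RT 108: heading 312 -> 204
  -- iteration 2/6 --
  FD 18: (-8.18,-22.021) -> (-24.624,-29.342) [heading=204, draw]
  LT 60: heading 204 -> 264
  RT 108: heading 264 -> 156
  -- iteration 3/6 --
  FD 18: (-24.624,-29.342) -> (-41.068,-22.021) [heading=156, draw]
  LT 60: heading 156 -> 216
  RT 108: heading 216 -> 108
  -- iteration 4/6 --
  FD 18: (-41.068,-22.021) -> (-46.63,-4.902) [heading=108, draw]
  LT 60: heading 108 -> 168
  RT 108: heading 168 -> 60
  -- iteration 5/6 --
  FD 18: (-46.63,-4.902) -> (-37.63,10.686) [heading=60, draw]
  LT 60: heading 60 -> 120
  RT 108: heading 120 -> 12
  -- iteration 6/6 --
  FD 18: (-37.63,10.686) -> (-20.024,14.429) [heading=12, draw]
  LT 60: heading 12 -> 72
  RT 108: heading 72 -> 324
]
RT 15: heading 324 -> 309
FD 13: (-20.024,14.429) -> (-11.842,4.326) [heading=309, draw]
RT 90: heading 309 -> 219
FD 2: (-11.842,4.326) -> (-13.397,3.067) [heading=219, draw]
FD 20: (-13.397,3.067) -> (-28.94,-9.519) [heading=219, draw]
PU: pen up
Final: pos=(-28.94,-9.519), heading=219, 10 segment(s) drawn

Start position: (-2, -3)
Final position: (-28.94, -9.519)
Distance = 27.717; >= 1e-6 -> NOT closed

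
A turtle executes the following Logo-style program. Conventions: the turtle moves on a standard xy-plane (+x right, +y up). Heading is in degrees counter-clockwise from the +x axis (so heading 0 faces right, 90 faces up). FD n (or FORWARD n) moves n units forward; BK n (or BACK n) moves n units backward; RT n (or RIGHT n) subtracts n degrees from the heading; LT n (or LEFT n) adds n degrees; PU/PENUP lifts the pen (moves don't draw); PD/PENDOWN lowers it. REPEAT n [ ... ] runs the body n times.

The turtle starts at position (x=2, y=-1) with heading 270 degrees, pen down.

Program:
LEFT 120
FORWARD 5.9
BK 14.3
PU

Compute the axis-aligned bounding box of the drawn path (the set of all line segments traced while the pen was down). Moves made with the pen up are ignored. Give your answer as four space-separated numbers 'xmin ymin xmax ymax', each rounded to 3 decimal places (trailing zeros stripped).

Executing turtle program step by step:
Start: pos=(2,-1), heading=270, pen down
LT 120: heading 270 -> 30
FD 5.9: (2,-1) -> (7.11,1.95) [heading=30, draw]
BK 14.3: (7.11,1.95) -> (-5.275,-5.2) [heading=30, draw]
PU: pen up
Final: pos=(-5.275,-5.2), heading=30, 2 segment(s) drawn

Segment endpoints: x in {-5.275, 2, 7.11}, y in {-5.2, -1, 1.95}
xmin=-5.275, ymin=-5.2, xmax=7.11, ymax=1.95

Answer: -5.275 -5.2 7.11 1.95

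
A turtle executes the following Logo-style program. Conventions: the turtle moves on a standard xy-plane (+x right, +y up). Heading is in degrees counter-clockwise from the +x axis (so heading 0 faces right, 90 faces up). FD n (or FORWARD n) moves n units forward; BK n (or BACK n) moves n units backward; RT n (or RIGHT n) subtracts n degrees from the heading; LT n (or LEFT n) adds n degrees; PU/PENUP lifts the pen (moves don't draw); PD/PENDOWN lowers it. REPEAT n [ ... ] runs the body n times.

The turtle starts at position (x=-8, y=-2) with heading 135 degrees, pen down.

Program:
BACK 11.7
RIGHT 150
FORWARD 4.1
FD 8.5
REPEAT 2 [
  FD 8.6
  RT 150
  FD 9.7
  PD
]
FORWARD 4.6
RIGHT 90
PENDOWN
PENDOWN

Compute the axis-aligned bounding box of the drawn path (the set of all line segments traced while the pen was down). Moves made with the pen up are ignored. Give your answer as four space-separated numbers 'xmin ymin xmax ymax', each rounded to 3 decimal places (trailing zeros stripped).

Executing turtle program step by step:
Start: pos=(-8,-2), heading=135, pen down
BK 11.7: (-8,-2) -> (0.273,-10.273) [heading=135, draw]
RT 150: heading 135 -> 345
FD 4.1: (0.273,-10.273) -> (4.233,-11.334) [heading=345, draw]
FD 8.5: (4.233,-11.334) -> (12.444,-13.534) [heading=345, draw]
REPEAT 2 [
  -- iteration 1/2 --
  FD 8.6: (12.444,-13.534) -> (20.751,-15.76) [heading=345, draw]
  RT 150: heading 345 -> 195
  FD 9.7: (20.751,-15.76) -> (11.381,-18.271) [heading=195, draw]
  PD: pen down
  -- iteration 2/2 --
  FD 8.6: (11.381,-18.271) -> (3.074,-20.497) [heading=195, draw]
  RT 150: heading 195 -> 45
  FD 9.7: (3.074,-20.497) -> (9.933,-13.638) [heading=45, draw]
  PD: pen down
]
FD 4.6: (9.933,-13.638) -> (13.186,-10.385) [heading=45, draw]
RT 90: heading 45 -> 315
PD: pen down
PD: pen down
Final: pos=(13.186,-10.385), heading=315, 8 segment(s) drawn

Segment endpoints: x in {-8, 0.273, 3.074, 4.233, 9.933, 11.381, 12.444, 13.186, 20.751}, y in {-20.497, -18.271, -15.76, -13.638, -13.534, -11.334, -10.385, -10.273, -2}
xmin=-8, ymin=-20.497, xmax=20.751, ymax=-2

Answer: -8 -20.497 20.751 -2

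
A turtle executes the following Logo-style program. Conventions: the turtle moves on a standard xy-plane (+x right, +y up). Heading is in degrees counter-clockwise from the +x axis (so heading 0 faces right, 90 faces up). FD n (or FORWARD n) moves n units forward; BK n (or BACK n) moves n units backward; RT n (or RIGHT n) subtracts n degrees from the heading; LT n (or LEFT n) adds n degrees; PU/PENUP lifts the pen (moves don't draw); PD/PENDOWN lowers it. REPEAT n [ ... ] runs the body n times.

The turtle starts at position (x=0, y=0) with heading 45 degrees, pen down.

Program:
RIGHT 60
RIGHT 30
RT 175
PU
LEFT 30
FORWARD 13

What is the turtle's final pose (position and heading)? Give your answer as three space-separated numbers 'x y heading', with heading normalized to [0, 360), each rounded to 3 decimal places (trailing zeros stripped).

Executing turtle program step by step:
Start: pos=(0,0), heading=45, pen down
RT 60: heading 45 -> 345
RT 30: heading 345 -> 315
RT 175: heading 315 -> 140
PU: pen up
LT 30: heading 140 -> 170
FD 13: (0,0) -> (-12.803,2.257) [heading=170, move]
Final: pos=(-12.803,2.257), heading=170, 0 segment(s) drawn

Answer: -12.803 2.257 170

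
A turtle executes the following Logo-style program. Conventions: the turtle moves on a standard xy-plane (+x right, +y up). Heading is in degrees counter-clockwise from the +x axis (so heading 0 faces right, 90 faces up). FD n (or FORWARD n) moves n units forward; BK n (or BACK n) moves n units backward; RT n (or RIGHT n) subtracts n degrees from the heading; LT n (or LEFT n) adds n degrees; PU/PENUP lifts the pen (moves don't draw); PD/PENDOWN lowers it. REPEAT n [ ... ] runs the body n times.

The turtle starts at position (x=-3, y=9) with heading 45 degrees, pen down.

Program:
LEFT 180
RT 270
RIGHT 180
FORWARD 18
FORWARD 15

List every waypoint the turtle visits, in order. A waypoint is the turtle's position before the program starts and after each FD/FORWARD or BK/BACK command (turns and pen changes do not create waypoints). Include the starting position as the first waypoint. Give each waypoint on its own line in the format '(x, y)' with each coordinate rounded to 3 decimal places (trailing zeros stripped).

Answer: (-3, 9)
(-15.728, 21.728)
(-26.335, 32.335)

Derivation:
Executing turtle program step by step:
Start: pos=(-3,9), heading=45, pen down
LT 180: heading 45 -> 225
RT 270: heading 225 -> 315
RT 180: heading 315 -> 135
FD 18: (-3,9) -> (-15.728,21.728) [heading=135, draw]
FD 15: (-15.728,21.728) -> (-26.335,32.335) [heading=135, draw]
Final: pos=(-26.335,32.335), heading=135, 2 segment(s) drawn
Waypoints (3 total):
(-3, 9)
(-15.728, 21.728)
(-26.335, 32.335)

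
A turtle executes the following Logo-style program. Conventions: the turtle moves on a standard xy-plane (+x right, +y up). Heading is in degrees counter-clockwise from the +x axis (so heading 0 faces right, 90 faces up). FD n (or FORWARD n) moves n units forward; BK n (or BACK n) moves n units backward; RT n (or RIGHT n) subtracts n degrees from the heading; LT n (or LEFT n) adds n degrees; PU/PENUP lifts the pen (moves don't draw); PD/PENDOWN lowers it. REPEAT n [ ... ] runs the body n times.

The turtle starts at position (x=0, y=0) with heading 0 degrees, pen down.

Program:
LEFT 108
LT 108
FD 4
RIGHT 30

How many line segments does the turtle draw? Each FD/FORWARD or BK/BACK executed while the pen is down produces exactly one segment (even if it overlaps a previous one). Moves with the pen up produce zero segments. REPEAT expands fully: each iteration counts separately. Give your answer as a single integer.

Answer: 1

Derivation:
Executing turtle program step by step:
Start: pos=(0,0), heading=0, pen down
LT 108: heading 0 -> 108
LT 108: heading 108 -> 216
FD 4: (0,0) -> (-3.236,-2.351) [heading=216, draw]
RT 30: heading 216 -> 186
Final: pos=(-3.236,-2.351), heading=186, 1 segment(s) drawn
Segments drawn: 1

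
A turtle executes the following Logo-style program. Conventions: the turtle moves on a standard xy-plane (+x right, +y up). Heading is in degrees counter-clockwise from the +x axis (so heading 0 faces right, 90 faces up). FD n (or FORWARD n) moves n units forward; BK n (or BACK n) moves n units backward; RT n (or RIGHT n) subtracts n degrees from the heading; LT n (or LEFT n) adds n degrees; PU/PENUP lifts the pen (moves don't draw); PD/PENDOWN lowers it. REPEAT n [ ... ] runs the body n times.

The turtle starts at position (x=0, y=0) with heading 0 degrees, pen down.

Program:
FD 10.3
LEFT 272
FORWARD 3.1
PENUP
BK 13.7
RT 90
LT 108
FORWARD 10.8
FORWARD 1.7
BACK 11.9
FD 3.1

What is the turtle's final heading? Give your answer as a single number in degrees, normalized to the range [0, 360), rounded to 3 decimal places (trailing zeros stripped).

Answer: 290

Derivation:
Executing turtle program step by step:
Start: pos=(0,0), heading=0, pen down
FD 10.3: (0,0) -> (10.3,0) [heading=0, draw]
LT 272: heading 0 -> 272
FD 3.1: (10.3,0) -> (10.408,-3.098) [heading=272, draw]
PU: pen up
BK 13.7: (10.408,-3.098) -> (9.93,10.594) [heading=272, move]
RT 90: heading 272 -> 182
LT 108: heading 182 -> 290
FD 10.8: (9.93,10.594) -> (13.624,0.445) [heading=290, move]
FD 1.7: (13.624,0.445) -> (14.205,-1.153) [heading=290, move]
BK 11.9: (14.205,-1.153) -> (10.135,10.03) [heading=290, move]
FD 3.1: (10.135,10.03) -> (11.196,7.117) [heading=290, move]
Final: pos=(11.196,7.117), heading=290, 2 segment(s) drawn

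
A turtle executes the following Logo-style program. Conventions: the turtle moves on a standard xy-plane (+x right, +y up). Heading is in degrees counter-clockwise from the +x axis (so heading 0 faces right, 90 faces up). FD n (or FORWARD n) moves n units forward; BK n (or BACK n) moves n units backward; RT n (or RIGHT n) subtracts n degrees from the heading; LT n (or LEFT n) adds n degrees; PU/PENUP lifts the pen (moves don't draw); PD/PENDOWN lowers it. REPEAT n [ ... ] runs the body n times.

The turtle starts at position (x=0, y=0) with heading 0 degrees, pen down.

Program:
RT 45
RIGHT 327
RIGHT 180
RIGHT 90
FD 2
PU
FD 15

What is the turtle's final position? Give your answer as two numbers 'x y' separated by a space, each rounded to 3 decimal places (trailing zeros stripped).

Answer: 3.534 16.629

Derivation:
Executing turtle program step by step:
Start: pos=(0,0), heading=0, pen down
RT 45: heading 0 -> 315
RT 327: heading 315 -> 348
RT 180: heading 348 -> 168
RT 90: heading 168 -> 78
FD 2: (0,0) -> (0.416,1.956) [heading=78, draw]
PU: pen up
FD 15: (0.416,1.956) -> (3.534,16.629) [heading=78, move]
Final: pos=(3.534,16.629), heading=78, 1 segment(s) drawn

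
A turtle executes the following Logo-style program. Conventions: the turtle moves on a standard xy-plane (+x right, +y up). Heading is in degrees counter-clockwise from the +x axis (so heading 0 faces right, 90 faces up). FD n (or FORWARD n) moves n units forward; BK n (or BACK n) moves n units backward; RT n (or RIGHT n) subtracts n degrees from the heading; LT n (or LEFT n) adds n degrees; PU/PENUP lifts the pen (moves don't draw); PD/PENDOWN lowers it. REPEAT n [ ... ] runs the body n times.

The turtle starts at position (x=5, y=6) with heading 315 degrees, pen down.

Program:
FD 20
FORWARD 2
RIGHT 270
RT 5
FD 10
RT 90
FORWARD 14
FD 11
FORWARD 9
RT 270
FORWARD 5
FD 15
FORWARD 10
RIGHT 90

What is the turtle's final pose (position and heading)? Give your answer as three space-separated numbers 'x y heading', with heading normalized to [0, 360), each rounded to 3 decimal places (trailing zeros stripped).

Answer: 73.053 -9.89 310

Derivation:
Executing turtle program step by step:
Start: pos=(5,6), heading=315, pen down
FD 20: (5,6) -> (19.142,-8.142) [heading=315, draw]
FD 2: (19.142,-8.142) -> (20.556,-9.556) [heading=315, draw]
RT 270: heading 315 -> 45
RT 5: heading 45 -> 40
FD 10: (20.556,-9.556) -> (28.217,-3.128) [heading=40, draw]
RT 90: heading 40 -> 310
FD 14: (28.217,-3.128) -> (37.216,-13.853) [heading=310, draw]
FD 11: (37.216,-13.853) -> (44.286,-22.28) [heading=310, draw]
FD 9: (44.286,-22.28) -> (50.072,-29.174) [heading=310, draw]
RT 270: heading 310 -> 40
FD 5: (50.072,-29.174) -> (53.902,-25.96) [heading=40, draw]
FD 15: (53.902,-25.96) -> (65.392,-16.318) [heading=40, draw]
FD 10: (65.392,-16.318) -> (73.053,-9.89) [heading=40, draw]
RT 90: heading 40 -> 310
Final: pos=(73.053,-9.89), heading=310, 9 segment(s) drawn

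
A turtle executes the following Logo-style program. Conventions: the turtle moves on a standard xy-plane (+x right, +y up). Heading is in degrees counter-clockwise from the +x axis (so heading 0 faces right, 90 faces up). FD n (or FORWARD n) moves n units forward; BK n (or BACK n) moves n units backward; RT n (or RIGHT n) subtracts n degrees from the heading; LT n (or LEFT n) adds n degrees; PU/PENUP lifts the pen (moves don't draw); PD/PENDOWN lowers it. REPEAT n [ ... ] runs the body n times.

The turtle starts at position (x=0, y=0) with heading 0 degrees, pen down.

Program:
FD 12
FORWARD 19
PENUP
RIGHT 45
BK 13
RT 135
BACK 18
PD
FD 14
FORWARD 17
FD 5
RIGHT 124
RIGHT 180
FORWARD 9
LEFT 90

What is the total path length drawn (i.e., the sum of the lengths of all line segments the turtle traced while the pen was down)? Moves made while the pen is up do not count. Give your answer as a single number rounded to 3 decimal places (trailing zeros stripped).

Answer: 76

Derivation:
Executing turtle program step by step:
Start: pos=(0,0), heading=0, pen down
FD 12: (0,0) -> (12,0) [heading=0, draw]
FD 19: (12,0) -> (31,0) [heading=0, draw]
PU: pen up
RT 45: heading 0 -> 315
BK 13: (31,0) -> (21.808,9.192) [heading=315, move]
RT 135: heading 315 -> 180
BK 18: (21.808,9.192) -> (39.808,9.192) [heading=180, move]
PD: pen down
FD 14: (39.808,9.192) -> (25.808,9.192) [heading=180, draw]
FD 17: (25.808,9.192) -> (8.808,9.192) [heading=180, draw]
FD 5: (8.808,9.192) -> (3.808,9.192) [heading=180, draw]
RT 124: heading 180 -> 56
RT 180: heading 56 -> 236
FD 9: (3.808,9.192) -> (-1.225,1.731) [heading=236, draw]
LT 90: heading 236 -> 326
Final: pos=(-1.225,1.731), heading=326, 6 segment(s) drawn

Segment lengths:
  seg 1: (0,0) -> (12,0), length = 12
  seg 2: (12,0) -> (31,0), length = 19
  seg 3: (39.808,9.192) -> (25.808,9.192), length = 14
  seg 4: (25.808,9.192) -> (8.808,9.192), length = 17
  seg 5: (8.808,9.192) -> (3.808,9.192), length = 5
  seg 6: (3.808,9.192) -> (-1.225,1.731), length = 9
Total = 76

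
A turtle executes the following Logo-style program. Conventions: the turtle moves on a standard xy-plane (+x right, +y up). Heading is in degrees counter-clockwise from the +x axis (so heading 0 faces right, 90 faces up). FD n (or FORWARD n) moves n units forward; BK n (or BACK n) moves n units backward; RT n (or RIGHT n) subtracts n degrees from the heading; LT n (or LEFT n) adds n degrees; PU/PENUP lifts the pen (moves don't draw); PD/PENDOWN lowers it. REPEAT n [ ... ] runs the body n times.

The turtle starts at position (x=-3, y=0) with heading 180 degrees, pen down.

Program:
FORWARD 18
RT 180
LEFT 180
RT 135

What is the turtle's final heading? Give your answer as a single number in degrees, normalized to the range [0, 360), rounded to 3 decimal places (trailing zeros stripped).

Executing turtle program step by step:
Start: pos=(-3,0), heading=180, pen down
FD 18: (-3,0) -> (-21,0) [heading=180, draw]
RT 180: heading 180 -> 0
LT 180: heading 0 -> 180
RT 135: heading 180 -> 45
Final: pos=(-21,0), heading=45, 1 segment(s) drawn

Answer: 45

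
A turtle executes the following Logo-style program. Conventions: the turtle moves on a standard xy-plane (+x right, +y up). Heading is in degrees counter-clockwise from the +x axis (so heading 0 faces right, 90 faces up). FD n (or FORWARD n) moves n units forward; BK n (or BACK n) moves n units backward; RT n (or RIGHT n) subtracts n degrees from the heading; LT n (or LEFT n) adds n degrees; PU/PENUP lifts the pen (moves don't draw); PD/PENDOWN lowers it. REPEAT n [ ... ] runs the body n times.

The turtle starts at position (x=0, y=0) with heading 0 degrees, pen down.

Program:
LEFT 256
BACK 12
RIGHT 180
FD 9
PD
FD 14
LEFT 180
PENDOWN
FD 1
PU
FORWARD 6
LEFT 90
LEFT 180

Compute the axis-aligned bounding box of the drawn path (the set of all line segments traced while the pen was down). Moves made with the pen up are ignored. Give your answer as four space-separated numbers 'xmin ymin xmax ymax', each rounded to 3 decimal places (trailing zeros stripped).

Answer: 0 0 8.467 33.96

Derivation:
Executing turtle program step by step:
Start: pos=(0,0), heading=0, pen down
LT 256: heading 0 -> 256
BK 12: (0,0) -> (2.903,11.644) [heading=256, draw]
RT 180: heading 256 -> 76
FD 9: (2.903,11.644) -> (5.08,20.376) [heading=76, draw]
PD: pen down
FD 14: (5.08,20.376) -> (8.467,33.96) [heading=76, draw]
LT 180: heading 76 -> 256
PD: pen down
FD 1: (8.467,33.96) -> (8.225,32.99) [heading=256, draw]
PU: pen up
FD 6: (8.225,32.99) -> (6.774,27.168) [heading=256, move]
LT 90: heading 256 -> 346
LT 180: heading 346 -> 166
Final: pos=(6.774,27.168), heading=166, 4 segment(s) drawn

Segment endpoints: x in {0, 2.903, 5.08, 8.225, 8.467}, y in {0, 11.644, 20.376, 32.99, 33.96}
xmin=0, ymin=0, xmax=8.467, ymax=33.96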